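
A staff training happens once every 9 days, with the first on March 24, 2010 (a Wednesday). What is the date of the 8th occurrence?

May 26, 2010

The 8th occurrence is 7 intervals after the first: 7 × 9 = 63 days after March 24, 2010.
March has 31 days — 7 days to the end of March leaves 56.
April has 30 days (26 left).
26 days into May → May 26, 2010.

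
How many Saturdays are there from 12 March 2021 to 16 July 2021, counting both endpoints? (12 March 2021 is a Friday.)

12 March 2021 is a Friday; the first Saturday on or after it is 13 March 2021 (1 day later).
From 13 March 2021 to 16 July 2021: 18 + 30 + 31 + 30 + 16 = 125 days (rest of March, April, May, June, July).
125 ÷ 7 = 17 full weeks with remainder 6, so 17 more Saturdays after the first → 18.

18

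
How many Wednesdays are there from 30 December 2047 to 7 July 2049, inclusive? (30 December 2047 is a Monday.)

30 December 2047 is a Monday; the first Wednesday on or after it is 1 January 2048 (2 days later).
From 1 January 2048 to 7 July 2049: 365 + 188 = 553 days (rest of 2048, to 7 July 2049 in 2049).
553 ÷ 7 = 79 full weeks with remainder 0, so 79 more Wednesdays after the first → 80.

80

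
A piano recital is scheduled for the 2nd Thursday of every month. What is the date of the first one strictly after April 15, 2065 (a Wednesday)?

May 14, 2065

April 2065 starts on a Wednesday; its first Thursday is the 2nd, so the 2nd Thursday is the 9th — April 9, 2065.
That is not after April 15, 2065, so look at May 2065.
May 2065 starts on a Friday; its first Thursday is the 7th, so the 2nd Thursday is the 14th — May 14, 2065.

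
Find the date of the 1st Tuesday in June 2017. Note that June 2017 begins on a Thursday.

June 2017 begins on a Thursday, so the first Tuesday is June 6 (5 days later).

6 June 2017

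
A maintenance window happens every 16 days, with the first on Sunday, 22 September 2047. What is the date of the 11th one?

29 February 2048

The 11th occurrence is 10 intervals after the first: 10 × 16 = 160 days after 22 September 2047.
September has 30 days — 8 days to the end of September leaves 152.
October has 31 days (121 left).
November has 30 days (91 left).
December has 31 days (60 left).
January has 31 days (29 left).
29 days into February → 29 February 2048.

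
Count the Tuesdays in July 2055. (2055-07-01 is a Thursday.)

2055-07-01 is a Thursday; the first Tuesday on or after it is 2055-07-06 (5 days later).
From 2055-07-06 to 2055-07-31 is 31 − 6 = 25 days.
25 ÷ 7 = 3 full weeks with remainder 4, so 3 more Tuesdays after the first → 4.

4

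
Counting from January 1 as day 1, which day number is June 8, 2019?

Days in months before June: 31 + 28 + 31 + 30 + 31 = 151.
Plus 8 days into June → day 159.

159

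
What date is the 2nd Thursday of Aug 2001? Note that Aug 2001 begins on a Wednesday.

Aug 9, 2001

Aug 2001 begins on a Wednesday, so the first Thursday is Aug 2 (1 day later).
The 2nd Thursday is 1 weeks later: 2 + 7 = 9.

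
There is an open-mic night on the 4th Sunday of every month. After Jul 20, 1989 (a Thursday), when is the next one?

Jul 23, 1989

Jul 1989 starts on a Saturday; its first Sunday is the 2nd, so the 4th Sunday is the 23rd — Jul 23, 1989.
Jul 23, 1989 is after Jul 20, 1989, so that is the next one.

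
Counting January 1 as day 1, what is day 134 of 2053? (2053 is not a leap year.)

14 May 2053

January has 31 days (134 − 31 = 103 remain).
February has 28 days (103 − 28 = 75 remain).
March has 31 days (75 − 31 = 44 remain).
April has 30 days (44 − 30 = 14 remain).
14 into May → May 14.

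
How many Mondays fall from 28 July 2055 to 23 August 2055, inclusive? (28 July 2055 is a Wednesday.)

28 July 2055 is a Wednesday; the first Monday on or after it is 2 August 2055 (5 days later).
From 2 August 2055 to 23 August 2055 is 23 − 2 = 21 days.
21 ÷ 7 = 3 full weeks with remainder 0, so 3 more Mondays after the first → 4.

4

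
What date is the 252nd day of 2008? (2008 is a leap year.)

January has 31 days (252 − 31 = 221 remain).
February has 29 days (221 − 29 = 192 remain).
March has 31 days (192 − 31 = 161 remain).
April has 30 days (161 − 30 = 131 remain).
May has 31 days (131 − 31 = 100 remain).
June has 30 days (100 − 30 = 70 remain).
July has 31 days (70 − 31 = 39 remain).
August has 31 days (39 − 31 = 8 remain).
8 into September → September 8.

2008-09-08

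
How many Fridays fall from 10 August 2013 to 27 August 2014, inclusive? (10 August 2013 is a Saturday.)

10 August 2013 is a Saturday; the first Friday on or after it is 16 August 2013 (6 days later).
From 16 August 2013 to 27 August 2014: 137 + 239 = 376 days (rest of 2013, to 27 August 2014 in 2014).
376 ÷ 7 = 53 full weeks with remainder 5, so 53 more Fridays after the first → 54.

54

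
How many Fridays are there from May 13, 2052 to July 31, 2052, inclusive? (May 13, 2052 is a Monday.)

11

May 13, 2052 is a Monday; the first Friday on or after it is May 17, 2052 (4 days later).
From May 17, 2052 to July 31, 2052: 14 + 30 + 31 = 75 days (rest of May, June, July).
75 ÷ 7 = 10 full weeks with remainder 5, so 10 more Fridays after the first → 11.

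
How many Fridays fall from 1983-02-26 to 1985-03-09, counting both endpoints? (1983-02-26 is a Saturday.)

106

1983-02-26 is a Saturday; the first Friday on or after it is 1983-03-04 (6 days later).
From 1983-03-04 to 1985-03-09: 302 + 366 + 68 = 736 days (rest of 1983, 1984, to 1985-03-09 in 1985).
736 ÷ 7 = 105 full weeks with remainder 1, so 105 more Fridays after the first → 106.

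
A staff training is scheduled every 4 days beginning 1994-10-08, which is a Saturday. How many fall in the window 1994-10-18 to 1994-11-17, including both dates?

Occurrences land 4·i days after 1994-10-08 for i = 0, 1, 2, …
1994-10-18 is 10 days after the start; 10 ÷ 4 = 2 remainder 2; since the remainder is 2, round up to i = 3. First occurrence in the window: #4 on 1994-10-20 (3×4 = 12 days in).
1994-11-17 is 40 days after the start; 40 ÷ 4 = 10 remainder 0. Last occurrence in the window: #11 on 1994-11-17.
Occurrences #4 through #11: 8 in total.

8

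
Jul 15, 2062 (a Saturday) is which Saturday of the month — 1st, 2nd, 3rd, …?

Day 15 falls in week ⌈15/7⌉ of the month.
Days 1–7 hold the 1st Saturday, 8–14 the 2nd, 15–21 the 3rd, 22–28 the 4th, 29–31 the 5th.
15 is in the range for the 3rd.

3rd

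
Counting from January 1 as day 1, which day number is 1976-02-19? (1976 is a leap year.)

50

Days in months before February: 31 = 31.
Plus 19 days into February → day 50.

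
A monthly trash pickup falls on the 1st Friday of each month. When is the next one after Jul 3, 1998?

Jul 1998 starts on a Wednesday, so its 1st Friday is Jul 3, 1998 (2 days in).
That is not after Jul 3, 1998, so look at Aug 1998.
Aug 1998 starts on a Saturday, so its 1st Friday is Aug 7, 1998 (6 days in).

Aug 7, 1998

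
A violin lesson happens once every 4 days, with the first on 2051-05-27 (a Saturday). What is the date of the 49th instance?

The 49th occurrence is 48 intervals after the first: 48 × 4 = 192 days after 2051-05-27.
May has 31 days — 4 days to the end of May leaves 188.
June has 30 days (158 left).
July has 31 days (127 left).
August has 31 days (96 left).
September has 30 days (66 left).
October has 31 days (35 left).
November has 30 days (5 left).
5 days into December → 2051-12-05.

2051-12-05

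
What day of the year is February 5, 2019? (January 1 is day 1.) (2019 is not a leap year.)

36

Days in months before February: 31 = 31.
Plus 5 days into February → day 36.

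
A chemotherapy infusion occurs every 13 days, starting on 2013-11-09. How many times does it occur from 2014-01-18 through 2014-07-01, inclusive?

13

Occurrences land 13·i days after 2013-11-09 for i = 0, 1, 2, …
2014-01-18 is 70 days after the start; 70 ÷ 13 = 5 remainder 5; since the remainder is 5, round up to i = 6. First occurrence in the window: #7 on 2014-01-26 (6×13 = 78 days in).
2014-07-01 is 234 days after the start; 234 ÷ 13 = 18 remainder 0. Last occurrence in the window: #19 on 2014-07-01.
Occurrences #7 through #19: 13 in total.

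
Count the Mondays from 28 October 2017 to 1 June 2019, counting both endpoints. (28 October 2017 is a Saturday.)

83

28 October 2017 is a Saturday; the first Monday on or after it is 30 October 2017 (2 days later).
From 30 October 2017 to 1 June 2019: 62 + 365 + 152 = 579 days (rest of 2017, 2018, to 1 June 2019 in 2019).
579 ÷ 7 = 82 full weeks with remainder 5, so 82 more Mondays after the first → 83.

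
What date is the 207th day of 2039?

January has 31 days (207 − 31 = 176 remain).
February has 28 days (176 − 28 = 148 remain).
March has 31 days (148 − 31 = 117 remain).
April has 30 days (117 − 30 = 87 remain).
May has 31 days (87 − 31 = 56 remain).
June has 30 days (56 − 30 = 26 remain).
26 into July → July 26.

26 July 2039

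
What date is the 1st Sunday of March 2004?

March 7, 2004

March 2004 begins on a Monday, so the first Sunday is March 7 (6 days later).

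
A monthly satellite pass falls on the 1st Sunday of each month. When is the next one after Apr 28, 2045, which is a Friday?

May 7, 2045

Apr 2045 starts on a Saturday, so its 1st Sunday is Apr 2, 2045 (1 day in).
That is not after Apr 28, 2045, so look at May 2045.
May 2045 starts on a Monday, so its 1st Sunday is May 7, 2045 (6 days in).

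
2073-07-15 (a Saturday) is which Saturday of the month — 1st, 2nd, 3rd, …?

Day 15 falls in week ⌈15/7⌉ of the month.
Days 1–7 hold the 1st Saturday, 8–14 the 2nd, 15–21 the 3rd, 22–28 the 4th, 29–31 the 5th.
15 is in the range for the 3rd.

3rd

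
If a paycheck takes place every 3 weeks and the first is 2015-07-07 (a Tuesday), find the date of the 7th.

The 7th occurrence is 6 intervals after the first: 6 × 21 = 126 days after 2015-07-07.
July has 31 days — 24 days to the end of July leaves 102.
August has 31 days (71 left).
September has 30 days (41 left).
October has 31 days (10 left).
10 days into November → 2015-11-10.

2015-11-10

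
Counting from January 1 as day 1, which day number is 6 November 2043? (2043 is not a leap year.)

Days in months before November: 31 + 28 + 31 + 30 + 31 + 30 + 31 + 31 + 30 + 31 = 304.
Plus 6 days into November → day 310.

310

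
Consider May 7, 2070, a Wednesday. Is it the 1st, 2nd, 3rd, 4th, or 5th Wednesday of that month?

1st

Day 7 falls in week ⌈7/7⌉ of the month.
Days 1–7 hold the 1st Wednesday, 8–14 the 2nd, 15–21 the 3rd, 22–28 the 4th, 29–31 the 5th.
7 is in the range for the 1st.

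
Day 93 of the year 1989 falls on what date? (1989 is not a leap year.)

January has 31 days (93 − 31 = 62 remain).
February has 28 days (62 − 28 = 34 remain).
March has 31 days (34 − 31 = 3 remain).
3 into April → April 3.

3 April 1989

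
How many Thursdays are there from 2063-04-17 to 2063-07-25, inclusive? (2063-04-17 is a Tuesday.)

14

2063-04-17 is a Tuesday; the first Thursday on or after it is 2063-04-19 (2 days later).
From 2063-04-19 to 2063-07-25: 11 + 31 + 30 + 25 = 97 days (rest of April, May, June, July).
97 ÷ 7 = 13 full weeks with remainder 6, so 13 more Thursdays after the first → 14.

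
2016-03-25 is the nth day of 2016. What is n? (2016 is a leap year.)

85

Days in months before March: 31 + 29 = 60.
Plus 25 days into March → day 85.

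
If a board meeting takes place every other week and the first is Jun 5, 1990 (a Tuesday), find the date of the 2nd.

The 2nd occurrence is 1 interval after the first: 1 × 14 = 14 days after Jun 5, 1990.
14 days later is Jun 19, 1990.

Jun 19, 1990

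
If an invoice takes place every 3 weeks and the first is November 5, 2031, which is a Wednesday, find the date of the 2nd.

November 26, 2031

The 2nd occurrence is 1 interval after the first: 1 × 21 = 21 days after November 5, 2031.
21 days later is November 26, 2031.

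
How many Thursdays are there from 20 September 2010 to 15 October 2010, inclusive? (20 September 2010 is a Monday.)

20 September 2010 is a Monday; the first Thursday on or after it is 23 September 2010 (3 days later).
From 23 September 2010 to 15 October 2010: 7 + 15 = 22 days (rest of September, October).
22 ÷ 7 = 3 full weeks with remainder 1, so 3 more Thursdays after the first → 4.

4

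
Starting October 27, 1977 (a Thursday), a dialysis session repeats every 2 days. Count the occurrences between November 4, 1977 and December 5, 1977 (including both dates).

Occurrences land 2·i days after October 27, 1977 for i = 0, 1, 2, …
November 4, 1977 is 8 days after the start; 8 ÷ 2 = 4 remainder 0. First occurrence in the window: #5 on November 4, 1977 (4×2 = 8 days in).
December 5, 1977 is 39 days after the start; 39 ÷ 2 = 19 remainder 1. Last occurrence in the window: #20 on December 4, 1977.
Occurrences #5 through #20: 16 in total.

16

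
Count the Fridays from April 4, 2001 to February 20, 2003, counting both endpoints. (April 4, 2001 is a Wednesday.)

98

April 4, 2001 is a Wednesday; the first Friday on or after it is April 6, 2001 (2 days later).
From April 6, 2001 to February 20, 2003: 269 + 365 + 51 = 685 days (rest of 2001, 2002, to February 20, 2003 in 2003).
685 ÷ 7 = 97 full weeks with remainder 6, so 97 more Fridays after the first → 98.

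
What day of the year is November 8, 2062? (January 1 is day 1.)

312

Days in months before November: 31 + 28 + 31 + 30 + 31 + 30 + 31 + 31 + 30 + 31 = 304.
Plus 8 days into November → day 312.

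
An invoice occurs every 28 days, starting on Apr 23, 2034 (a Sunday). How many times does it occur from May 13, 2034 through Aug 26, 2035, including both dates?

17

Occurrences land 28·i days after Apr 23, 2034 for i = 0, 1, 2, …
May 13, 2034 is 20 days after the start; 20 ÷ 28 = 0 remainder 20; since the remainder is 20, round up to i = 1. First occurrence in the window: #2 on May 21, 2034 (1×28 = 28 days in).
Aug 26, 2035 is 490 days after the start; 490 ÷ 28 = 17 remainder 14. Last occurrence in the window: #18 on Aug 12, 2035.
Occurrences #2 through #18: 17 in total.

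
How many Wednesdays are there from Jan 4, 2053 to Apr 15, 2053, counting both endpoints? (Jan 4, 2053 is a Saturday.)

14

Jan 4, 2053 is a Saturday; the first Wednesday on or after it is Jan 8, 2053 (4 days later).
From Jan 8, 2053 to Apr 15, 2053: 23 + 28 + 31 + 15 = 97 days (rest of Jan, Feb, Mar, Apr).
97 ÷ 7 = 13 full weeks with remainder 6, so 13 more Wednesdays after the first → 14.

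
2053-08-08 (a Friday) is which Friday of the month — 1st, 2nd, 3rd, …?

2nd

Day 8 falls in week ⌈8/7⌉ of the month.
Days 1–7 hold the 1st Friday, 8–14 the 2nd, 15–21 the 3rd, 22–28 the 4th, 29–31 the 5th.
8 is in the range for the 2nd.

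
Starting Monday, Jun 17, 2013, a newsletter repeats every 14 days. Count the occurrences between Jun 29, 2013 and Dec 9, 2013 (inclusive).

Occurrences land 14·i days after Jun 17, 2013 for i = 0, 1, 2, …
Jun 29, 2013 is 12 days after the start; 12 ÷ 14 = 0 remainder 12; since the remainder is 12, round up to i = 1. First occurrence in the window: #2 on Jul 1, 2013 (1×14 = 14 days in).
Dec 9, 2013 is 175 days after the start; 175 ÷ 14 = 12 remainder 7. Last occurrence in the window: #13 on Dec 2, 2013.
Occurrences #2 through #13: 12 in total.

12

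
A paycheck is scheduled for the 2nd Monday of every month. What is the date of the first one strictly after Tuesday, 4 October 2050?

October 2050 starts on a Saturday; its first Monday is the 3rd, so the 2nd Monday is the 10th — 10 October 2050.
10 October 2050 is after 4 October 2050, so that is the next one.

10 October 2050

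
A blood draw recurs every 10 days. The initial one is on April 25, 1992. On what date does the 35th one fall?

The 35th occurrence is 34 intervals after the first: 34 × 10 = 340 days after April 25, 1992.
April has 30 days — 5 days to the end of April leaves 335.
May has 31 days (304 left).
June has 30 days (274 left).
July has 31 days (243 left).
August has 31 days (212 left).
September has 30 days (182 left).
October has 31 days (151 left).
November has 30 days (121 left).
December has 31 days (90 left).
January has 31 days (59 left).
February has 28 days (31 left).
31 days into March → March 31, 1993.

March 31, 1993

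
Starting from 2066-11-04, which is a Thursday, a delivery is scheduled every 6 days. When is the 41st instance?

The 41st occurrence is 40 intervals after the first: 40 × 6 = 240 days after 2066-11-04.
November has 30 days — 26 days to the end of November leaves 214.
December has 31 days (183 left).
January has 31 days (152 left).
February has 28 days (124 left).
March has 31 days (93 left).
April has 30 days (63 left).
May has 31 days (32 left).
June has 30 days (2 left).
2 days into July → 2067-07-02.

2067-07-02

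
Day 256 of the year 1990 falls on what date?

January has 31 days (256 − 31 = 225 remain).
February has 28 days (225 − 28 = 197 remain).
March has 31 days (197 − 31 = 166 remain).
April has 30 days (166 − 30 = 136 remain).
May has 31 days (136 − 31 = 105 remain).
June has 30 days (105 − 30 = 75 remain).
July has 31 days (75 − 31 = 44 remain).
August has 31 days (44 − 31 = 13 remain).
13 into September → September 13.

September 13, 1990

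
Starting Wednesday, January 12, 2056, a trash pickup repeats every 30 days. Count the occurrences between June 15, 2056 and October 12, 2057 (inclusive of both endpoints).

16

Occurrences land 30·i days after January 12, 2056 for i = 0, 1, 2, …
June 15, 2056 is 155 days after the start; 155 ÷ 30 = 5 remainder 5; since the remainder is 5, round up to i = 6. First occurrence in the window: #7 on July 10, 2056 (6×30 = 180 days in).
October 12, 2057 is 639 days after the start; 639 ÷ 30 = 21 remainder 9. Last occurrence in the window: #22 on October 3, 2057.
Occurrences #7 through #22: 16 in total.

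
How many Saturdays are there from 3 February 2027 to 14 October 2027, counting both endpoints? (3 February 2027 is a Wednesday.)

3 February 2027 is a Wednesday; the first Saturday on or after it is 6 February 2027 (3 days later).
From 6 February 2027 to 14 October 2027: 22 + 31 + 30 + 31 + 30 + 31 + 31 + 30 + 14 = 250 days (rest of February, March, April, May, June, July, August, September, October).
250 ÷ 7 = 35 full weeks with remainder 5, so 35 more Saturdays after the first → 36.

36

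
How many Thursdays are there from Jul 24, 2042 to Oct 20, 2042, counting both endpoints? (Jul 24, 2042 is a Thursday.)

Jul 24, 2042 is a Thursday; the first Thursday on or after it is Jul 24, 2042.
From Jul 24, 2042 to Oct 20, 2042: 7 + 31 + 30 + 20 = 88 days (rest of Jul, Aug, Sep, Oct).
88 ÷ 7 = 12 full weeks with remainder 4, so 12 more Thursdays after the first → 13.

13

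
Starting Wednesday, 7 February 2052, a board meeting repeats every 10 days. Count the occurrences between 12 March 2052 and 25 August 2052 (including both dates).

Occurrences land 10·i days after 7 February 2052 for i = 0, 1, 2, …
12 March 2052 is 34 days after the start; 34 ÷ 10 = 3 remainder 4; since the remainder is 4, round up to i = 4. First occurrence in the window: #5 on 18 March 2052 (4×10 = 40 days in).
25 August 2052 is 200 days after the start; 200 ÷ 10 = 20 remainder 0. Last occurrence in the window: #21 on 25 August 2052.
Occurrences #5 through #21: 17 in total.

17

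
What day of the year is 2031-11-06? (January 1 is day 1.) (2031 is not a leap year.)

310

Days in months before November: 31 + 28 + 31 + 30 + 31 + 30 + 31 + 31 + 30 + 31 = 304.
Plus 6 days into November → day 310.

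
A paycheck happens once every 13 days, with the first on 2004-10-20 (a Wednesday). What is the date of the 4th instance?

2004-11-28

The 4th occurrence is 3 intervals after the first: 3 × 13 = 39 days after 2004-10-20.
October has 31 days — 11 days to the end of October leaves 28.
28 days into November → 2004-11-28.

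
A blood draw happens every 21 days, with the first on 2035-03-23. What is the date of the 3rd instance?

2035-05-04

The 3rd occurrence is 2 intervals after the first: 2 × 21 = 42 days after 2035-03-23.
March has 31 days — 8 days to the end of March leaves 34.
April has 30 days (4 left).
4 days into May → 2035-05-04.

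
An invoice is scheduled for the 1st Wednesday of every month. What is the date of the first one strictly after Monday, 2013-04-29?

2013-05-01

April 2013 starts on a Monday, so its 1st Wednesday is 2013-04-03 (2 days in).
That is not after 2013-04-29, so look at May 2013.
May 2013 starts on a Wednesday, so its 1st Wednesday is 2013-05-01.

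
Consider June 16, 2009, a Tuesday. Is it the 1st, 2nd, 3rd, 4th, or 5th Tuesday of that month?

Day 16 falls in week ⌈16/7⌉ of the month.
Days 1–7 hold the 1st Tuesday, 8–14 the 2nd, 15–21 the 3rd, 22–28 the 4th, 29–31 the 5th.
16 is in the range for the 3rd.

3rd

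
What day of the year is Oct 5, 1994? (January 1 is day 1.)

Days in months before Oct: 31 + 28 + 31 + 30 + 31 + 30 + 31 + 31 + 30 = 273.
Plus 5 days into Oct → day 278.

278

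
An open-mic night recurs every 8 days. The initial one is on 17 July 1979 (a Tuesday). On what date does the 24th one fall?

17 January 1980

The 24th occurrence is 23 intervals after the first: 23 × 8 = 184 days after 17 July 1979.
July has 31 days — 14 days to the end of July leaves 170.
August has 31 days (139 left).
September has 30 days (109 left).
October has 31 days (78 left).
November has 30 days (48 left).
December has 31 days (17 left).
17 days into January → 17 January 1980.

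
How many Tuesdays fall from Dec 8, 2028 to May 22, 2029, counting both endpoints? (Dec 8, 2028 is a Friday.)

24

Dec 8, 2028 is a Friday; the first Tuesday on or after it is Dec 12, 2028 (4 days later).
From Dec 12, 2028 to May 22, 2029: 19 + 31 + 28 + 31 + 30 + 22 = 161 days (rest of Dec, Jan, Feb, Mar, Apr, May).
161 ÷ 7 = 23 full weeks with remainder 0, so 23 more Tuesdays after the first → 24.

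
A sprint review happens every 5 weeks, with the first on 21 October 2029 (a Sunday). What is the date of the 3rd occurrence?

The 3rd occurrence is 2 intervals after the first: 2 × 35 = 70 days after 21 October 2029.
October has 31 days — 10 days to the end of October leaves 60.
November has 30 days (30 left).
30 days into December → 30 December 2029.

30 December 2029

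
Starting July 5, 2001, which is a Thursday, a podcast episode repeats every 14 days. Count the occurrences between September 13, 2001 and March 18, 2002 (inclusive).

14

Occurrences land 14·i days after July 5, 2001 for i = 0, 1, 2, …
September 13, 2001 is 70 days after the start; 70 ÷ 14 = 5 remainder 0. First occurrence in the window: #6 on September 13, 2001 (5×14 = 70 days in).
March 18, 2002 is 256 days after the start; 256 ÷ 14 = 18 remainder 4. Last occurrence in the window: #19 on March 14, 2002.
Occurrences #6 through #19: 14 in total.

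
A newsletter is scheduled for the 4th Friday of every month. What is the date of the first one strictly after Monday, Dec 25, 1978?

Dec 1978 starts on a Friday; its first Friday is the 1st, so the 4th Friday is the 22nd — Dec 22, 1978.
That is not after Dec 25, 1978, so look at Jan 1979.
Jan 1979 starts on a Monday; its first Friday is the 5th, so the 4th Friday is the 26th — Jan 26, 1979.

Jan 26, 1979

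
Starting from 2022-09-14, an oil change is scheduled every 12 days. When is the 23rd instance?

The 23rd occurrence is 22 intervals after the first: 22 × 12 = 264 days after 2022-09-14.
September has 30 days — 16 days to the end of September leaves 248.
October has 31 days (217 left).
November has 30 days (187 left).
December has 31 days (156 left).
January has 31 days (125 left).
February has 28 days (97 left).
March has 31 days (66 left).
April has 30 days (36 left).
May has 31 days (5 left).
5 days into June → 2023-06-05.

2023-06-05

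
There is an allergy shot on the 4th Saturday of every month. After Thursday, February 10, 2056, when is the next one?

February 26, 2056

February 2056 starts on a Tuesday; its first Saturday is the 5th, so the 4th Saturday is the 26th — February 26, 2056.
February 26, 2056 is after February 10, 2056, so that is the next one.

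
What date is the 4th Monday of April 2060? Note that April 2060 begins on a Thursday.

April 2060 begins on a Thursday, so the first Monday is April 5 (4 days later).
The 4th Monday is 3 weeks later: 5 + 21 = 26.

26 April 2060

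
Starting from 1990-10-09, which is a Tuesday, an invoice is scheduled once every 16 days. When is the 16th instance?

1991-06-06

The 16th occurrence is 15 intervals after the first: 15 × 16 = 240 days after 1990-10-09.
October has 31 days — 22 days to the end of October leaves 218.
November has 30 days (188 left).
December has 31 days (157 left).
January has 31 days (126 left).
February has 28 days (98 left).
March has 31 days (67 left).
April has 30 days (37 left).
May has 31 days (6 left).
6 days into June → 1991-06-06.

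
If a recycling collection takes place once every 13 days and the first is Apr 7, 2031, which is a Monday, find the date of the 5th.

The 5th occurrence is 4 intervals after the first: 4 × 13 = 52 days after Apr 7, 2031.
Apr has 30 days — 23 days to the end of Apr leaves 29.
29 days into May → May 29, 2031.

May 29, 2031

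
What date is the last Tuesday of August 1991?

27 August 1991

August 1991 begins on a Thursday, so the first Tuesday is August 6 (5 days later).
August 1991 has 31 days. Adding weeks: 6, 13, 20, 27 — the last one ≤ 31 is the 27th.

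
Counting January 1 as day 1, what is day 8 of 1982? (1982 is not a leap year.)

8 into January → January 8.

8 January 1982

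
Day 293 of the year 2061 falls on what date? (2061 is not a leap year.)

Jan has 31 days (293 − 31 = 262 remain).
Feb has 28 days (262 − 28 = 234 remain).
Mar has 31 days (234 − 31 = 203 remain).
Apr has 30 days (203 − 30 = 173 remain).
May has 31 days (173 − 31 = 142 remain).
Jun has 30 days (142 − 30 = 112 remain).
Jul has 31 days (112 − 31 = 81 remain).
Aug has 31 days (81 − 31 = 50 remain).
Sep has 30 days (50 − 30 = 20 remain).
20 into Oct → Oct 20.

Oct 20, 2061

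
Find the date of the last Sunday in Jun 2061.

Jun 2061 begins on a Wednesday, so the first Sunday is Jun 5 (4 days later).
Jun 2061 has 30 days. Adding weeks: 5, 12, 19, 26 — the last one ≤ 30 is the 26th.

Jun 26, 2061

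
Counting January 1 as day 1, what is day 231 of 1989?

January has 31 days (231 − 31 = 200 remain).
February has 28 days (200 − 28 = 172 remain).
March has 31 days (172 − 31 = 141 remain).
April has 30 days (141 − 30 = 111 remain).
May has 31 days (111 − 31 = 80 remain).
June has 30 days (80 − 30 = 50 remain).
July has 31 days (50 − 31 = 19 remain).
19 into August → August 19.

August 19, 1989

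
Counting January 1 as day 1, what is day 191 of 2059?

2059-07-10

January has 31 days (191 − 31 = 160 remain).
February has 28 days (160 − 28 = 132 remain).
March has 31 days (132 − 31 = 101 remain).
April has 30 days (101 − 30 = 71 remain).
May has 31 days (71 − 31 = 40 remain).
June has 30 days (40 − 30 = 10 remain).
10 into July → July 10.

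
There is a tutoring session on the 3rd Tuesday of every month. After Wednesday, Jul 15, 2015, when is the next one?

Jul 21, 2015

Jul 2015 starts on a Wednesday; its first Tuesday is the 7th, so the 3rd Tuesday is the 21st — Jul 21, 2015.
Jul 21, 2015 is after Jul 15, 2015, so that is the next one.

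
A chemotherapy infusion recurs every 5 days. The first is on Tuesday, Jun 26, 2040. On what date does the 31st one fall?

Nov 23, 2040

The 31st occurrence is 30 intervals after the first: 30 × 5 = 150 days after Jun 26, 2040.
Jun has 30 days — 4 days to the end of Jun leaves 146.
Jul has 31 days (115 left).
Aug has 31 days (84 left).
Sep has 30 days (54 left).
Oct has 31 days (23 left).
23 days into Nov → Nov 23, 2040.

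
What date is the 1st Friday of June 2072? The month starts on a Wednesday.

2072-06-03

June 2072 begins on a Wednesday, so the first Friday is June 3 (2 days later).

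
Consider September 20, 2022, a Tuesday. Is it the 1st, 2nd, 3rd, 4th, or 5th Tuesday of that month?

Day 20 falls in week ⌈20/7⌉ of the month.
Days 1–7 hold the 1st Tuesday, 8–14 the 2nd, 15–21 the 3rd, 22–28 the 4th, 29–31 the 5th.
20 is in the range for the 3rd.

3rd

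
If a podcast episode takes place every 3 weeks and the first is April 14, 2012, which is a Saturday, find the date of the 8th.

The 8th occurrence is 7 intervals after the first: 7 × 21 = 147 days after April 14, 2012.
April has 30 days — 16 days to the end of April leaves 131.
May has 31 days (100 left).
June has 30 days (70 left).
July has 31 days (39 left).
August has 31 days (8 left).
8 days into September → September 8, 2012.

September 8, 2012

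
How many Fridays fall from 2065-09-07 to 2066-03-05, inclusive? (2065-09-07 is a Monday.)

26

2065-09-07 is a Monday; the first Friday on or after it is 2065-09-11 (4 days later).
From 2065-09-11 to 2066-03-05: 19 + 31 + 30 + 31 + 31 + 28 + 5 = 175 days (rest of September, October, November, December, January, February, March).
175 ÷ 7 = 25 full weeks with remainder 0, so 25 more Fridays after the first → 26.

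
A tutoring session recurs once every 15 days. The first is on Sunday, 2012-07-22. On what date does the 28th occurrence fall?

2013-08-31

The 28th occurrence is 27 intervals after the first: 27 × 15 = 405 days after 2012-07-22.
July has 31 days — 9 days to the end of July leaves 396.
August has 31 days (365 left).
September has 30 days (335 left).
October has 31 days (304 left).
November has 30 days (274 left).
December has 31 days (243 left).
January has 31 days (212 left).
February has 28 days (184 left).
March has 31 days (153 left).
April has 30 days (123 left).
May has 31 days (92 left).
June has 30 days (62 left).
July has 31 days (31 left).
31 days into August → 2013-08-31.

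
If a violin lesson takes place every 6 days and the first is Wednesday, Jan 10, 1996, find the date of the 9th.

The 9th occurrence is 8 intervals after the first: 8 × 6 = 48 days after Jan 10, 1996.
Jan has 31 days — 21 days to the end of Jan leaves 27.
27 days into Feb → Feb 27, 1996.

Feb 27, 1996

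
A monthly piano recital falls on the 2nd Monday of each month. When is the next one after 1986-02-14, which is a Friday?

February 1986 starts on a Saturday; its first Monday is the 3rd, so the 2nd Monday is the 10th — 1986-02-10.
That is not after 1986-02-14, so look at March 1986.
March 1986 starts on a Saturday; its first Monday is the 3rd, so the 2nd Monday is the 10th — 1986-03-10.

1986-03-10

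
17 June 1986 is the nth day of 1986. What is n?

Days in months before June: 31 + 28 + 31 + 30 + 31 = 151.
Plus 17 days into June → day 168.

168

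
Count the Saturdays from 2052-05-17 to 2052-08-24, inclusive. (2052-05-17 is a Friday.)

15

2052-05-17 is a Friday; the first Saturday on or after it is 2052-05-18 (1 day later).
From 2052-05-18 to 2052-08-24: 13 + 30 + 31 + 24 = 98 days (rest of May, June, July, August).
98 ÷ 7 = 14 full weeks with remainder 0, so 14 more Saturdays after the first → 15.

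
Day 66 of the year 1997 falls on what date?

7 March 1997

January has 31 days (66 − 31 = 35 remain).
February has 28 days (35 − 28 = 7 remain).
7 into March → March 7.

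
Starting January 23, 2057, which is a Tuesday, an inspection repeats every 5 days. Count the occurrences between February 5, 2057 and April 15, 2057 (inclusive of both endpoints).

14

Occurrences land 5·i days after January 23, 2057 for i = 0, 1, 2, …
February 5, 2057 is 13 days after the start; 13 ÷ 5 = 2 remainder 3; since the remainder is 3, round up to i = 3. First occurrence in the window: #4 on February 7, 2057 (3×5 = 15 days in).
April 15, 2057 is 82 days after the start; 82 ÷ 5 = 16 remainder 2. Last occurrence in the window: #17 on April 13, 2057.
Occurrences #4 through #17: 14 in total.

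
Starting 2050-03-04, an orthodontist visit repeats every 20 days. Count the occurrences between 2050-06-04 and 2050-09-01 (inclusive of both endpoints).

Occurrences land 20·i days after 2050-03-04 for i = 0, 1, 2, …
2050-06-04 is 92 days after the start; 92 ÷ 20 = 4 remainder 12; since the remainder is 12, round up to i = 5. First occurrence in the window: #6 on 2050-06-12 (5×20 = 100 days in).
2050-09-01 is 181 days after the start; 181 ÷ 20 = 9 remainder 1. Last occurrence in the window: #10 on 2050-08-31.
Occurrences #6 through #10: 5 in total.

5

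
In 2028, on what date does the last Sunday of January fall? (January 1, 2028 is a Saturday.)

30 January 2028

January 2028 begins on a Saturday, so the first Sunday is January 2 (1 day later).
January 2028 has 31 days. Adding weeks: 2, 9, 16, 23, 30 — the last one ≤ 31 is the 30th.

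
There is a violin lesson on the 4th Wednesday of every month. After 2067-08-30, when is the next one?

2067-09-28

August 2067 starts on a Monday; its first Wednesday is the 3rd, so the 4th Wednesday is the 24th — 2067-08-24.
That is not after 2067-08-30, so look at September 2067.
September 2067 starts on a Thursday; its first Wednesday is the 7th, so the 4th Wednesday is the 28th — 2067-09-28.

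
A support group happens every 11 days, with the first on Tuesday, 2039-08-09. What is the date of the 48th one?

The 48th occurrence is 47 intervals after the first: 47 × 11 = 517 days after 2039-08-09.
August has 31 days — 22 days to the end of August leaves 495.
From end of August to end of 2039 is 122 days (373 left).
2040 has 366 days (7 left).
7 days into January → 2041-01-07.

2041-01-07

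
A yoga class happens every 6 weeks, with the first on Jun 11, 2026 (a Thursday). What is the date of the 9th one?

The 9th occurrence is 8 intervals after the first: 8 × 42 = 336 days after Jun 11, 2026.
Jun has 30 days — 19 days to the end of Jun leaves 317.
Jul has 31 days (286 left).
Aug has 31 days (255 left).
Sep has 30 days (225 left).
Oct has 31 days (194 left).
Nov has 30 days (164 left).
Dec has 31 days (133 left).
Jan has 31 days (102 left).
Feb has 28 days (74 left).
Mar has 31 days (43 left).
Apr has 30 days (13 left).
13 days into May → May 13, 2027.

May 13, 2027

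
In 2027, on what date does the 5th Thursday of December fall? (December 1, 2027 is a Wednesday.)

30 December 2027

December 2027 begins on a Wednesday, so the first Thursday is December 2 (1 day later).
The 5th Thursday is 4 weeks later: 2 + 28 = 30.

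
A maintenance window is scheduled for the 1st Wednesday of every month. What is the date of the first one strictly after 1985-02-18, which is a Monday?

1985-03-06

February 1985 starts on a Friday, so its 1st Wednesday is 1985-02-06 (5 days in).
That is not after 1985-02-18, so look at March 1985.
March 1985 starts on a Friday, so its 1st Wednesday is 1985-03-06 (5 days in).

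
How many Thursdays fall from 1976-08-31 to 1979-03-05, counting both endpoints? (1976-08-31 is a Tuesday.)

131

1976-08-31 is a Tuesday; the first Thursday on or after it is 1976-09-02 (2 days later).
From 1976-09-02 to 1979-03-05: 120 + 365 + 365 + 64 = 914 days (rest of 1976, 1977, 1978, to 1979-03-05 in 1979).
914 ÷ 7 = 130 full weeks with remainder 4, so 130 more Thursdays after the first → 131.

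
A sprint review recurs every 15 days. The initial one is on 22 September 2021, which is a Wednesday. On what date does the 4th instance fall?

The 4th occurrence is 3 intervals after the first: 3 × 15 = 45 days after 22 September 2021.
September has 30 days — 8 days to the end of September leaves 37.
October has 31 days (6 left).
6 days into November → 6 November 2021.

6 November 2021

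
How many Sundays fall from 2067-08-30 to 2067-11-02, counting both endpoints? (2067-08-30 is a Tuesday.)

9

2067-08-30 is a Tuesday; the first Sunday on or after it is 2067-09-04 (5 days later).
From 2067-09-04 to 2067-11-02: 26 + 31 + 2 = 59 days (rest of September, October, November).
59 ÷ 7 = 8 full weeks with remainder 3, so 8 more Sundays after the first → 9.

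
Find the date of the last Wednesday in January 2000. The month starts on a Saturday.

26 January 2000

January 2000 begins on a Saturday, so the first Wednesday is January 5 (4 days later).
January 2000 has 31 days. Adding weeks: 5, 12, 19, 26 — the last one ≤ 31 is the 26th.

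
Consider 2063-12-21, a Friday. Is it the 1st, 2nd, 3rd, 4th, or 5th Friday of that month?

Day 21 falls in week ⌈21/7⌉ of the month.
Days 1–7 hold the 1st Friday, 8–14 the 2nd, 15–21 the 3rd, 22–28 the 4th, 29–31 the 5th.
21 is in the range for the 3rd.

3rd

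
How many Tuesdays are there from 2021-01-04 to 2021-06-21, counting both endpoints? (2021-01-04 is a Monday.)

2021-01-04 is a Monday; the first Tuesday on or after it is 2021-01-05 (1 day later).
From 2021-01-05 to 2021-06-21: 26 + 28 + 31 + 30 + 31 + 21 = 167 days (rest of January, February, March, April, May, June).
167 ÷ 7 = 23 full weeks with remainder 6, so 23 more Tuesdays after the first → 24.

24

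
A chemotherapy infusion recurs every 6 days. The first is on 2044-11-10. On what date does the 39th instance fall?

The 39th occurrence is 38 intervals after the first: 38 × 6 = 228 days after 2044-11-10.
November has 30 days — 20 days to the end of November leaves 208.
December has 31 days (177 left).
January has 31 days (146 left).
February has 28 days (118 left).
March has 31 days (87 left).
April has 30 days (57 left).
May has 31 days (26 left).
26 days into June → 2045-06-26.

2045-06-26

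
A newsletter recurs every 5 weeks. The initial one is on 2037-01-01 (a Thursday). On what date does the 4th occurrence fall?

2037-04-16

The 4th occurrence is 3 intervals after the first: 3 × 35 = 105 days after 2037-01-01.
January has 31 days — 30 days to the end of January leaves 75.
February has 28 days (47 left).
March has 31 days (16 left).
16 days into April → 2037-04-16.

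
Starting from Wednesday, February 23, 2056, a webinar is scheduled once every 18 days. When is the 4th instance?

The 4th occurrence is 3 intervals after the first: 3 × 18 = 54 days after February 23, 2056.
February has 29 days — 6 days to the end of February leaves 48.
March has 31 days (17 left).
17 days into April → April 17, 2056.

April 17, 2056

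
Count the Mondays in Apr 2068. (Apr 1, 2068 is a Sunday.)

Apr 1, 2068 is a Sunday; the first Monday on or after it is Apr 2, 2068 (1 day later).
From Apr 2, 2068 to Apr 30, 2068 is 30 − 2 = 28 days.
28 ÷ 7 = 4 full weeks with remainder 0, so 4 more Mondays after the first → 5.

5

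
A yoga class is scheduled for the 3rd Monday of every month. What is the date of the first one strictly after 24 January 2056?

January 2056 starts on a Saturday; its first Monday is the 3rd, so the 3rd Monday is the 17th — 17 January 2056.
That is not after 24 January 2056, so look at February 2056.
February 2056 starts on a Tuesday; its first Monday is the 7th, so the 3rd Monday is the 21st — 21 February 2056.

21 February 2056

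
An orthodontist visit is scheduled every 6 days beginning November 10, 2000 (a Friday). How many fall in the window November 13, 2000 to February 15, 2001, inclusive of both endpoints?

Occurrences land 6·i days after November 10, 2000 for i = 0, 1, 2, …
November 13, 2000 is 3 days after the start; 3 ÷ 6 = 0 remainder 3; since the remainder is 3, round up to i = 1. First occurrence in the window: #2 on November 16, 2000 (1×6 = 6 days in).
February 15, 2001 is 97 days after the start; 97 ÷ 6 = 16 remainder 1. Last occurrence in the window: #17 on February 14, 2001.
Occurrences #2 through #17: 16 in total.

16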